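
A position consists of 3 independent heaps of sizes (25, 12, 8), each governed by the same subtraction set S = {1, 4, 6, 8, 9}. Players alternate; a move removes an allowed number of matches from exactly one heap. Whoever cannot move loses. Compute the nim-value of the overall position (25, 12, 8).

All heaps use S = {1, 4, 6, 8, 9}:
n :  0  1  2  3  4  5  6  7  8  9 10 11 12 13 14 15 16 17 18 19 20 21 22 23 24 25
G :  0  1  0  1  2  0  1  0  1  2  3  2  0  1  2  3  2  0  1  0  1  2  0  1  0  1
Heap A: G(25) = 1.
Heap B: G(12) = 0.
Heap C: G(8) = 1.
Combined Grundy value = 1 ⊕ 0 ⊕ 1 = 0.

0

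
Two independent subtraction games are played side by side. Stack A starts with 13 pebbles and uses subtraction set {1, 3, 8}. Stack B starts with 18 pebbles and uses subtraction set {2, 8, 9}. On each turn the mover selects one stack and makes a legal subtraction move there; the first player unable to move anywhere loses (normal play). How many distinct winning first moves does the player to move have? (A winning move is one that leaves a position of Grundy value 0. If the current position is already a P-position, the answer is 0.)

3

Stack A, S = {1, 3, 8}:
G(0) = 0
G(1) = mex{0} = 1
G(2) = mex{1} = 0
G(3) = mex{0,0} = 1
G(4) = mex{1,1} = 0
G(5) = mex{0,0} = 1
G(6) = mex{1,1} = 0
G(7) = mex{0,0} = 1
G(8) = mex{1,1,0} = 2
G(9) = mex{2,0,1} = 3
G(10) = mex{3,1,0} = 2
G(11) = mex{2,2,1} = 0
G(12) = mex{0,3,0} = 1
G(13) = mex{1,2,1} = 0
G_A(13) = 0.
Stack B, S = {2, 8, 9}:
n :  0  1  2  3  4  5  6  7  8  9 10 11 12 13 14 15 16 17 18
G :  0  0  1  1  0  0  1  1  2  2  3  0  2  1  3  0  0  1  1
G_B(18) = 1.
Combined Grundy value = 0 ⊕ 1 = 1.
A winning move leaves total XOR = 0, i.e. changes one component's Grundy value g to g ⊕ X where X is the current total.
Stack A: need g' = 0⊕1 = 1. Options: 13−1→G=1, 13−3→G=2, 13−8→G=1. Hits: 2.
Stack B: need g' = 1⊕1 = 0. Options: 18−2→G=0, 18−8→G=3, 18−9→G=2. Hits: 1.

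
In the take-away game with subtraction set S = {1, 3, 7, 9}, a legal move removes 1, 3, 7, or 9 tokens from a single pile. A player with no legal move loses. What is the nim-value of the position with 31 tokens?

1

n :  0  1  2  3  4  5  6  7  8  9 10 11 12 13 14 15 16 17 18 19 20 21 22 23 24 25 26 27 28 29 30 31
G :  0  1  0  1  0  1  0  1  0  1  0  1  0  1  0  1  0  1  0  1  0  1  0  1  0  1  0  1  0  1  0  1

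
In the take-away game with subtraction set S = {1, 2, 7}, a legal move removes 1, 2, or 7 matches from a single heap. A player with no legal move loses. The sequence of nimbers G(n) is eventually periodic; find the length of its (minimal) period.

3

G(0) = 0
G(1) = mex{0} = 1
G(2) = mex{1,0} = 2
G(3) = mex{2,1} = 0
G(4) = mex{0,2} = 1
G(5) = mex{1,0} = 2
G(6) = mex{2,1} = 0
G(7) = mex{0,2,0} = 1
G(8) = mex{1,0,1} = 2
G(9) = mex{2,1,2} = 0
G(10) = mex{0,2,0} = 1
G(11) = mex{1,0,1} = 2
G(12) = mex{2,1,2} = 0
G(13) = mex{0,2,0} = 1
G(14) = mex{1,0,1} = 2
G(n+3) = G(n) holds for n = 0,…,6 (a full window of length max(S) = 7), so the sequence is purely periodic with period 3.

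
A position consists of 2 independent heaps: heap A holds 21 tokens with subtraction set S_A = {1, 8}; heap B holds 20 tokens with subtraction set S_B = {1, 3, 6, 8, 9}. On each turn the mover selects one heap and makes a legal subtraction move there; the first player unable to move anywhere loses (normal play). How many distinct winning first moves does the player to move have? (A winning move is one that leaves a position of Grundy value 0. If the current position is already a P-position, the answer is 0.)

Heap A, S = {1, 8}:
G(0) = 0
G(1) = mex{0} = 1
G(2) = mex{1} = 0
G(3) = mex{0} = 1
G(4) = mex{1} = 0
G(5) = mex{0} = 1
G(6) = mex{1} = 0
G(7) = mex{0} = 1
G(8) = mex{1,0} = 2
G(9) = mex{2,1} = 0
G(10) = mex{0,0} = 1
G(11) = mex{1,1} = 0
G(12) = mex{0,0} = 1
G(13) = mex{1,1} = 0
G(14) = mex{0,0} = 1
G(15) = mex{1,1} = 0
G(16) = mex{0,2} = 1
G(17) = mex{1,0} = 2
G(18) = mex{2,1} = 0
G(19) = mex{0,0} = 1
G(20) = mex{1,1} = 0
G(21) = mex{0,0} = 1
G_A(21) = 1.
Heap B, S = {1, 3, 6, 8, 9}:
n :  0  1  2  3  4  5  6  7  8  9 10 11 12 13 14 15 16 17 18 19 20
G :  0  1  0  1  0  1  2  3  2  3  2  3  4  5  0  1  0  1  0  1  2
G_B(20) = 2.
Combined Grundy value = 1 ⊕ 2 = 3.
A winning move leaves total XOR = 0, i.e. changes one component's Grundy value g to g ⊕ X where X is the current total.
Heap A: need g' = 1⊕3 = 2. Options: 21−1→G=0, 21−8→G=0. Hits: 0.
Heap B: need g' = 2⊕3 = 1. Options: 20−1→G=1, 20−3→G=1, 20−6→G=0, 20−8→G=4, 20−9→G=3. Hits: 2.

2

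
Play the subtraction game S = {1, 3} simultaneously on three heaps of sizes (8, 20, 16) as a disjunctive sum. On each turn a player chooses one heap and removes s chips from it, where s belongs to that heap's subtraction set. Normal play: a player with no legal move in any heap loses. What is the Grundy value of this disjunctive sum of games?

All heaps use S = {1, 3}:
G(0) = 0
G(1) = mex{0} = 1
G(2) = mex{1} = 0
G(3) = mex{0,0} = 1
G(4) = mex{1,1} = 0
G(5) = mex{0,0} = 1
G(6) = mex{1,1} = 0
G(7) = mex{0,0} = 1
G(8) = mex{1,1} = 0
G(9) = mex{0,0} = 1
G(10) = mex{1,1} = 0
G(11) = mex{0,0} = 1
G(12) = mex{1,1} = 0
G(13) = mex{0,0} = 1
G(14) = mex{1,1} = 0
G(15) = mex{0,0} = 1
G(16) = mex{1,1} = 0
G(17) = mex{0,0} = 1
G(18) = mex{1,1} = 0
G(19) = mex{0,0} = 1
G(20) = mex{1,1} = 0
Heap A: G(8) = 0.
Heap B: G(20) = 0.
Heap C: G(16) = 0.
Combined Grundy value = 0 ⊕ 0 ⊕ 0 = 0.

0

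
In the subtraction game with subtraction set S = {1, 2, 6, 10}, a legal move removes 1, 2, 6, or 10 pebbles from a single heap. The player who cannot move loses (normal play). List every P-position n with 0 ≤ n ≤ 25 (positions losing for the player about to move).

0, 3, 7, 11, 14, 18, 22, 25

G(0) = 0
G(1) = mex{0} = 1
G(2) = mex{1,0} = 2
G(3) = mex{2,1} = 0
G(4) = mex{0,2} = 1
G(5) = mex{1,0} = 2
G(6) = mex{2,1,0} = 3
G(7) = mex{3,2,1} = 0
G(8) = mex{0,3,2} = 1
G(9) = mex{1,0,0} = 2
G(10) = mex{2,1,1,0} = 3
G(11) = mex{3,2,2,1} = 0
G(12) = mex{0,3,3,2} = 1
G(13) = mex{1,0,0,0} = 2
G(14) = mex{2,1,1,1} = 0
G(15) = mex{0,2,2,2} = 1
G(16) = mex{1,0,3,3} = 2
G(17) = mex{2,1,0,0} = 3
G(18) = mex{3,2,1,1} = 0
G(19) = mex{0,3,2,2} = 1
G(20) = mex{1,0,0,3} = 2
G(21) = mex{2,1,1,0} = 3
G(22) = mex{3,2,2,1} = 0
G(23) = mex{0,3,3,2} = 1
G(24) = mex{1,0,0,0} = 2
G(25) = mex{2,1,1,1} = 0
P-positions are exactly the n with G(n) = 0.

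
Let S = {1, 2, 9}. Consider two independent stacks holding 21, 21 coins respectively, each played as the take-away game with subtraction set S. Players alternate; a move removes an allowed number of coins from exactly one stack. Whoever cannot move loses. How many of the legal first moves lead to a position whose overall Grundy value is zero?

0

All stacks use S = {1, 2, 9}:
G(0) = 0
G(1) = mex{0} = 1
G(2) = mex{1,0} = 2
G(3) = mex{2,1} = 0
G(4) = mex{0,2} = 1
G(5) = mex{1,0} = 2
G(6) = mex{2,1} = 0
G(7) = mex{0,2} = 1
G(8) = mex{1,0} = 2
G(9) = mex{2,1,0} = 3
G(10) = mex{3,2,1} = 0
G(11) = mex{0,3,2} = 1
G(12) = mex{1,0,0} = 2
G(13) = mex{2,1,1} = 0
G(14) = mex{0,2,2} = 1
G(15) = mex{1,0,0} = 2
G(16) = mex{2,1,1} = 0
G(17) = mex{0,2,2} = 1
G(18) = mex{1,0,3} = 2
G(19) = mex{2,1,0} = 3
G(20) = mex{3,2,1} = 0
G(21) = mex{0,3,2} = 1
Stack A: G(21) = 1.
Stack B: G(21) = 1.
Combined Grundy value = 1 ⊕ 1 = 0.
A winning move leaves total XOR = 0, i.e. changes one component's Grundy value g to g ⊕ X where X is the current total.
Stack A: target g' = 1⊕0 = 1, but every legal move changes the Grundy value (mex property), so 0 moves.
Stack B: target g' = 1⊕0 = 1, but every legal move changes the Grundy value (mex property), so 0 moves.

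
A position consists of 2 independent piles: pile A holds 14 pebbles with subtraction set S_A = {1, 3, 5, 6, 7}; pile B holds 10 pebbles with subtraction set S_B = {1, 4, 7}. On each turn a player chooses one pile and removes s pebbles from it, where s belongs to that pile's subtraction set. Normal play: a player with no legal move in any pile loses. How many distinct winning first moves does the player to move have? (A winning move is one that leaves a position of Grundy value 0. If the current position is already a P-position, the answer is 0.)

0

Pile A, S = {1, 3, 5, 6, 7}:
G(0) = 0
G(1) = mex{0} = 1
G(2) = mex{1} = 0
G(3) = mex{0,0} = 1
G(4) = mex{1,1} = 0
G(5) = mex{0,0,0} = 1
G(6) = mex{1,1,1,0} = 2
G(7) = mex{2,0,0,1,0} = 3
G(8) = mex{3,1,1,0,1} = 2
G(9) = mex{2,2,0,1,0} = 3
G(10) = mex{3,3,1,0,1} = 2
G(11) = mex{2,2,2,1,0} = 3
G(12) = mex{3,3,3,2,1} = 0
G(13) = mex{0,2,2,3,2} = 1
G(14) = mex{1,3,3,2,3} = 0
G_A(14) = 0.
Pile B, S = {1, 4, 7}:
n :  0  1  2  3  4  5  6  7  8  9 10
G :  0  1  0  1  2  0  1  2  0  1  0
G_B(10) = 0.
Combined Grundy value = 0 ⊕ 0 = 0.
A winning move leaves total XOR = 0, i.e. changes one component's Grundy value g to g ⊕ X where X is the current total.
Pile A: target g' = 0⊕0 = 0, but every legal move changes the Grundy value (mex property), so 0 moves.
Pile B: target g' = 0⊕0 = 0, but every legal move changes the Grundy value (mex property), so 0 moves.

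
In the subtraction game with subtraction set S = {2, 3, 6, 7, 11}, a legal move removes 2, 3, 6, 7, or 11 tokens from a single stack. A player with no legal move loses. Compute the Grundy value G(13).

2

G(0) = 0
G(1) = mex{} = 0
G(2) = mex{0} = 1
G(3) = mex{0,0} = 1
G(4) = mex{1,0} = 2
G(5) = mex{1,1} = 0
G(6) = mex{2,1,0} = 3
G(7) = mex{0,2,0,0} = 1
G(8) = mex{3,0,1,0} = 2
G(9) = mex{1,3,1,1} = 0
G(10) = mex{2,1,2,1} = 0
G(11) = mex{0,2,0,2,0} = 1
G(12) = mex{0,0,3,0,0} = 1
G(13) = mex{1,0,1,3,1} = 2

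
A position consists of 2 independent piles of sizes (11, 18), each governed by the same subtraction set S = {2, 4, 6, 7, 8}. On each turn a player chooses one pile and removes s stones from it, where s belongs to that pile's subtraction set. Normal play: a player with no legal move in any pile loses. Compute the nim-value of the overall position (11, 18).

4

All piles use S = {2, 4, 6, 7, 8}:
G(0) = 0
G(1) = mex{} = 0
G(2) = mex{0} = 1
G(3) = mex{0} = 1
G(4) = mex{1,0} = 2
G(5) = mex{1,0} = 2
G(6) = mex{2,1,0} = 3
G(7) = mex{2,1,0,0} = 3
G(8) = mex{3,2,1,0,0} = 4
G(9) = mex{3,2,1,1,0} = 4
G(10) = mex{4,3,2,1,1} = 0
G(11) = mex{4,3,2,2,1} = 0
G(12) = mex{0,4,3,2,2} = 1
G(13) = mex{0,4,3,3,2} = 1
G(14) = mex{1,0,4,3,3} = 2
G(15) = mex{1,0,4,4,3} = 2
G(16) = mex{2,1,0,4,4} = 3
G(17) = mex{2,1,0,0,4} = 3
G(18) = mex{3,2,1,0,0} = 4
Pile A: G(11) = 0.
Pile B: G(18) = 4.
Combined Grundy value = 0 ⊕ 4 = 4.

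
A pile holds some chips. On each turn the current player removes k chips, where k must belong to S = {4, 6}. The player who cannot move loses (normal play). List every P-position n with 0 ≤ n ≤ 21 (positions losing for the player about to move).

G(0) = 0
G(1) = mex{} = 0
G(2) = mex{} = 0
G(3) = mex{} = 0
G(4) = mex{0} = 1
G(5) = mex{0} = 1
G(6) = mex{0,0} = 1
G(7) = mex{0,0} = 1
G(8) = mex{1,0} = 2
G(9) = mex{1,0} = 2
G(10) = mex{1,1} = 0
G(11) = mex{1,1} = 0
G(12) = mex{2,1} = 0
G(13) = mex{2,1} = 0
G(14) = mex{0,2} = 1
G(15) = mex{0,2} = 1
G(16) = mex{0,0} = 1
G(17) = mex{0,0} = 1
G(18) = mex{1,0} = 2
G(19) = mex{1,0} = 2
G(20) = mex{1,1} = 0
G(21) = mex{1,1} = 0
P-positions are exactly the n with G(n) = 0.

0, 1, 2, 3, 10, 11, 12, 13, 20, 21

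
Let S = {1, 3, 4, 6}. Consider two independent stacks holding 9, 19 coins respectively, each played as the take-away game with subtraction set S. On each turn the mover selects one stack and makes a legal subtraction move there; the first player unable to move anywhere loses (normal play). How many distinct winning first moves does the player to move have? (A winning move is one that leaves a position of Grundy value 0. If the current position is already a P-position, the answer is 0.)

All stacks use S = {1, 3, 4, 6}:
G(0) = 0
G(1) = mex{0} = 1
G(2) = mex{1} = 0
G(3) = mex{0,0} = 1
G(4) = mex{1,1,0} = 2
G(5) = mex{2,0,1} = 3
G(6) = mex{3,1,0,0} = 2
G(7) = mex{2,2,1,1} = 0
G(8) = mex{0,3,2,0} = 1
G(9) = mex{1,2,3,1} = 0
G(10) = mex{0,0,2,2} = 1
G(11) = mex{1,1,0,3} = 2
G(12) = mex{2,0,1,2} = 3
G(13) = mex{3,1,0,0} = 2
G(14) = mex{2,2,1,1} = 0
G(15) = mex{0,3,2,0} = 1
G(16) = mex{1,2,3,1} = 0
G(17) = mex{0,0,2,2} = 1
G(18) = mex{1,1,0,3} = 2
G(19) = mex{2,0,1,2} = 3
Stack A: G(9) = 0.
Stack B: G(19) = 3.
Combined Grundy value = 0 ⊕ 3 = 3.
A winning move leaves total XOR = 0, i.e. changes one component's Grundy value g to g ⊕ X where X is the current total.
Stack A: need g' = 0⊕3 = 3. Options: 9−1→G=1, 9−3→G=2, 9−4→G=3, 9−6→G=1. Hits: 1.
Stack B: need g' = 3⊕3 = 0. Options: 19−1→G=2, 19−3→G=0, 19−4→G=1, 19−6→G=2. Hits: 1.

2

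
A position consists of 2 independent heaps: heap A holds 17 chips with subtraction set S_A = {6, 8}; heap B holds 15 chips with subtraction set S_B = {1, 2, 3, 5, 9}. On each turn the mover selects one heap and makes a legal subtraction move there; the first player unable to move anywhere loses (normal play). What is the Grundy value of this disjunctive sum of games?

Heap A, S = {6, 8}:
n :  0  1  2  3  4  5  6  7  8  9 10 11 12 13 14 15 16 17
G :  0  0  0  0  0  0  1  1  1  1  1  1  2  2  0  0  0  0
G_A(17) = 0.
Heap B, S = {1, 2, 3, 5, 9}:
G(0) = 0
G(1) = mex{0} = 1
G(2) = mex{1,0} = 2
G(3) = mex{2,1,0} = 3
G(4) = mex{3,2,1} = 0
G(5) = mex{0,3,2,0} = 1
G(6) = mex{1,0,3,1} = 2
G(7) = mex{2,1,0,2} = 3
G(8) = mex{3,2,1,3} = 0
G(9) = mex{0,3,2,0,0} = 1
G(10) = mex{1,0,3,1,1} = 2
G(11) = mex{2,1,0,2,2} = 3
G(12) = mex{3,2,1,3,3} = 0
G(13) = mex{0,3,2,0,0} = 1
G(14) = mex{1,0,3,1,1} = 2
G(15) = mex{2,1,0,2,2} = 3
G_B(15) = 3.
Combined Grundy value = 0 ⊕ 3 = 3.

3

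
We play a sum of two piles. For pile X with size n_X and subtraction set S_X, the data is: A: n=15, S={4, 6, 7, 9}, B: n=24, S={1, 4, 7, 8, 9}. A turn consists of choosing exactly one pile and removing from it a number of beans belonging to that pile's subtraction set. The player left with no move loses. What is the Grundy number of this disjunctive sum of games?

2

Pile A, S = {4, 6, 7, 9}:
G(0) = 0
G(1) = mex{} = 0
G(2) = mex{} = 0
G(3) = mex{} = 0
G(4) = mex{0} = 1
G(5) = mex{0} = 1
G(6) = mex{0,0} = 1
G(7) = mex{0,0,0} = 1
G(8) = mex{1,0,0} = 2
G(9) = mex{1,0,0,0} = 2
G(10) = mex{1,1,0,0} = 2
G(11) = mex{1,1,1,0} = 2
G(12) = mex{2,1,1,0} = 3
G(13) = mex{2,1,1,1} = 0
G(14) = mex{2,2,1,1} = 0
G(15) = mex{2,2,2,1} = 0
G_A(15) = 0.
Pile B, S = {1, 4, 7, 8, 9}:
n :  0  1  2  3  4  5  6  7  8  9 10 11 12 13 14 15 16 17 18 19 20 21 22 23 24
G :  0  1  0  1  2  0  1  2  3  2  3  4  5  3  4  0  1  0  1  2  0  1  2  3  2
G_B(24) = 2.
Combined Grundy value = 0 ⊕ 2 = 2.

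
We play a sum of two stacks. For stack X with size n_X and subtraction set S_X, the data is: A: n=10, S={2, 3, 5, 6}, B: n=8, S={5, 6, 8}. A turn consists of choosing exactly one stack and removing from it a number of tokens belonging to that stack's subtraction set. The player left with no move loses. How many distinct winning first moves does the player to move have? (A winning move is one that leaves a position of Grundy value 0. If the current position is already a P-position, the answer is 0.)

Stack A, S = {2, 3, 5, 6}:
n :  0  1  2  3  4  5  6  7  8  9 10
G :  0  0  1  1  2  2  3  3  0  0  1
G_A(10) = 1.
Stack B, S = {5, 6, 8}:
G(0) = 0
G(1) = mex{} = 0
G(2) = mex{} = 0
G(3) = mex{} = 0
G(4) = mex{} = 0
G(5) = mex{0} = 1
G(6) = mex{0,0} = 1
G(7) = mex{0,0} = 1
G(8) = mex{0,0,0} = 1
G_B(8) = 1.
Combined Grundy value = 1 ⊕ 1 = 0.
A winning move leaves total XOR = 0, i.e. changes one component's Grundy value g to g ⊕ X where X is the current total.
Stack A: target g' = 1⊕0 = 1, but every legal move changes the Grundy value (mex property), so 0 moves.
Stack B: target g' = 1⊕0 = 1, but every legal move changes the Grundy value (mex property), so 0 moves.

0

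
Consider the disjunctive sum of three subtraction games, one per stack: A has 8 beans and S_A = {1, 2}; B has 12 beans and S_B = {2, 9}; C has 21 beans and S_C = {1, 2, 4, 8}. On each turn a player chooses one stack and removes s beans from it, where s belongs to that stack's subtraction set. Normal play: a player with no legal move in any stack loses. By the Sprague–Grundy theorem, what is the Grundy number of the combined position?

2

Stack A, S = {1, 2}:
G(0) = 0
G(1) = mex{0} = 1
G(2) = mex{1,0} = 2
G(3) = mex{2,1} = 0
G(4) = mex{0,2} = 1
G(5) = mex{1,0} = 2
G(6) = mex{2,1} = 0
G(7) = mex{0,2} = 1
G(8) = mex{1,0} = 2
G_A(8) = 2.
Stack B, S = {2, 9}:
G(0) = 0
G(1) = mex{} = 0
G(2) = mex{0} = 1
G(3) = mex{0} = 1
G(4) = mex{1} = 0
G(5) = mex{1} = 0
G(6) = mex{0} = 1
G(7) = mex{0} = 1
G(8) = mex{1} = 0
G(9) = mex{1,0} = 2
G(10) = mex{0,0} = 1
G(11) = mex{2,1} = 0
G(12) = mex{1,1} = 0
G_B(12) = 0.
Stack C, S = {1, 2, 4, 8}:
G(0) = 0
G(1) = mex{0} = 1
G(2) = mex{1,0} = 2
G(3) = mex{2,1} = 0
G(4) = mex{0,2,0} = 1
G(5) = mex{1,0,1} = 2
G(6) = mex{2,1,2} = 0
G(7) = mex{0,2,0} = 1
G(8) = mex{1,0,1,0} = 2
G(9) = mex{2,1,2,1} = 0
G(10) = mex{0,2,0,2} = 1
G(11) = mex{1,0,1,0} = 2
G(12) = mex{2,1,2,1} = 0
G(13) = mex{0,2,0,2} = 1
G(14) = mex{1,0,1,0} = 2
G(15) = mex{2,1,2,1} = 0
G(16) = mex{0,2,0,2} = 1
G(17) = mex{1,0,1,0} = 2
G(18) = mex{2,1,2,1} = 0
G(19) = mex{0,2,0,2} = 1
G(20) = mex{1,0,1,0} = 2
G(21) = mex{2,1,2,1} = 0
G_C(21) = 0.
Combined Grundy value = 2 ⊕ 0 ⊕ 0 = 2.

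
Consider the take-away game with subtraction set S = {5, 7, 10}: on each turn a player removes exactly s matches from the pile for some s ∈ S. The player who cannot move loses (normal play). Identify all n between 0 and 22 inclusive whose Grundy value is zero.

0, 1, 2, 3, 4, 15, 16, 17, 18, 19

n :  0  1  2  3  4  5  6  7  8  9 10 11 12 13 14 15 16 17 18 19 20 21 22
G :  0  0  0  0  0  1  1  1  1  1  2  2  2  2  2  0  0  0  0  0  1  1  1
P-positions are exactly the n with G(n) = 0.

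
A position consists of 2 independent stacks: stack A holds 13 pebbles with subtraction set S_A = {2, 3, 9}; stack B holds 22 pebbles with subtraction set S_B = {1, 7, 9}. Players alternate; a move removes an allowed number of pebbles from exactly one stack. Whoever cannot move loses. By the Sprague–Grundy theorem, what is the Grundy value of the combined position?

1

Stack A, S = {2, 3, 9}:
G(0) = 0
G(1) = mex{} = 0
G(2) = mex{0} = 1
G(3) = mex{0,0} = 1
G(4) = mex{1,0} = 2
G(5) = mex{1,1} = 0
G(6) = mex{2,1} = 0
G(7) = mex{0,2} = 1
G(8) = mex{0,0} = 1
G(9) = mex{1,0,0} = 2
G(10) = mex{1,1,0} = 2
G(11) = mex{2,1,1} = 0
G(12) = mex{2,2,1} = 0
G(13) = mex{0,2,2} = 1
G_A(13) = 1.
Stack B, S = {1, 7, 9}:
n :  0  1  2  3  4  5  6  7  8  9 10 11 12 13 14 15 16 17 18 19 20 21 22
G :  0  1  0  1  0  1  0  1  0  1  0  1  0  1  0  1  0  1  0  1  0  1  0
G_B(22) = 0.
Combined Grundy value = 1 ⊕ 0 = 1.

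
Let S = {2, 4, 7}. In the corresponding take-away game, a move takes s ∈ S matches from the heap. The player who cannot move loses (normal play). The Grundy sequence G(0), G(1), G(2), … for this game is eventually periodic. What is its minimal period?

3

G(0) = 0
G(1) = mex{} = 0
G(2) = mex{0} = 1
G(3) = mex{0} = 1
G(4) = mex{1,0} = 2
G(5) = mex{1,0} = 2
G(6) = mex{2,1} = 0
G(7) = mex{2,1,0} = 3
G(8) = mex{0,2,0} = 1
G(9) = mex{3,2,1} = 0
G(10) = mex{1,0,1} = 2
G(11) = mex{0,3,2} = 1
G(12) = mex{2,1,2} = 0
G(13) = mex{1,0,0} = 2
G(14) = mex{0,2,3} = 1
G(15) = mex{2,1,1} = 0
G(16) = mex{1,0,0} = 2
G(17) = mex{0,2,2} = 1
G(18) = mex{2,1,1} = 0
G(19) = mex{1,0,0} = 2
From n = 8 onward G(n+3) = G(n); since this holds over max(S) = 7 consecutive positions the period is 3 (pre-period 8).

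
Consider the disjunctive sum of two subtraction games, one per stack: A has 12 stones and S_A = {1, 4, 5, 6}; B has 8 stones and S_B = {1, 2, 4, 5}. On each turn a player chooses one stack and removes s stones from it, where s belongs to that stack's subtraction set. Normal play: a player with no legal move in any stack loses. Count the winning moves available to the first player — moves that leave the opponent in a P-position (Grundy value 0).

3

Stack A, S = {1, 4, 5, 6}:
G(0) = 0
G(1) = mex{0} = 1
G(2) = mex{1} = 0
G(3) = mex{0} = 1
G(4) = mex{1,0} = 2
G(5) = mex{2,1,0} = 3
G(6) = mex{3,0,1,0} = 2
G(7) = mex{2,1,0,1} = 3
G(8) = mex{3,2,1,0} = 4
G(9) = mex{4,3,2,1} = 0
G(10) = mex{0,2,3,2} = 1
G(11) = mex{1,3,2,3} = 0
G(12) = mex{0,4,3,2} = 1
G_A(12) = 1.
Stack B, S = {1, 2, 4, 5}:
n : 0 1 2 3 4 5 6 7 8
G : 0 1 2 0 1 2 0 1 2
G_B(8) = 2.
Combined Grundy value = 1 ⊕ 2 = 3.
A winning move leaves total XOR = 0, i.e. changes one component's Grundy value g to g ⊕ X where X is the current total.
Stack A: need g' = 1⊕3 = 2. Options: 12−1→G=0, 12−4→G=4, 12−5→G=3, 12−6→G=2. Hits: 1.
Stack B: need g' = 2⊕3 = 1. Options: 8−1→G=1, 8−2→G=0, 8−4→G=1, 8−5→G=0. Hits: 2.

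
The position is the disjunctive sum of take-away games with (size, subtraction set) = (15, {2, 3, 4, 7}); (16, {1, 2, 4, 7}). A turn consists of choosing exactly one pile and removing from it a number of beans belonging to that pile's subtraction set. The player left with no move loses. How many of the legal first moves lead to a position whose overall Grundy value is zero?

Pile A, S = {2, 3, 4, 7}:
n :  0  1  2  3  4  5  6  7  8  9 10 11 12 13 14 15
G :  0  0  1  1  2  2  0  3  1  4  2  0  0  1  1  2
G_A(15) = 2.
Pile B, S = {1, 2, 4, 7}:
G(0) = 0
G(1) = mex{0} = 1
G(2) = mex{1,0} = 2
G(3) = mex{2,1} = 0
G(4) = mex{0,2,0} = 1
G(5) = mex{1,0,1} = 2
G(6) = mex{2,1,2} = 0
G(7) = mex{0,2,0,0} = 1
G(8) = mex{1,0,1,1} = 2
G(9) = mex{2,1,2,2} = 0
G(10) = mex{0,2,0,0} = 1
G(11) = mex{1,0,1,1} = 2
G(12) = mex{2,1,2,2} = 0
G(13) = mex{0,2,0,0} = 1
G(14) = mex{1,0,1,1} = 2
G(15) = mex{2,1,2,2} = 0
G(16) = mex{0,2,0,0} = 1
G_B(16) = 1.
Combined Grundy value = 2 ⊕ 1 = 3.
A winning move leaves total XOR = 0, i.e. changes one component's Grundy value g to g ⊕ X where X is the current total.
Pile A: need g' = 2⊕3 = 1. Options: 15−2→G=1, 15−3→G=0, 15−4→G=0, 15−7→G=1. Hits: 2.
Pile B: need g' = 1⊕3 = 2. Options: 16−1→G=0, 16−2→G=2, 16−4→G=0, 16−7→G=0. Hits: 1.

3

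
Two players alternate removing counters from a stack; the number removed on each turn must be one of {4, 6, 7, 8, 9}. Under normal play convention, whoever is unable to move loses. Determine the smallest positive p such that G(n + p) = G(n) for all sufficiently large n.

13

G(0) = 0
G(1) = mex{} = 0
G(2) = mex{} = 0
G(3) = mex{} = 0
G(4) = mex{0} = 1
G(5) = mex{0} = 1
G(6) = mex{0,0} = 1
G(7) = mex{0,0,0} = 1
G(8) = mex{1,0,0,0} = 2
G(9) = mex{1,0,0,0,0} = 2
G(10) = mex{1,1,0,0,0} = 2
G(11) = mex{1,1,1,0,0} = 2
G(12) = mex{2,1,1,1,0} = 3
G(13) = mex{2,1,1,1,1} = 0
G(14) = mex{2,2,1,1,1} = 0
G(15) = mex{2,2,2,1,1} = 0
G(16) = mex{3,2,2,2,1} = 0
G(17) = mex{0,2,2,2,2} = 1
G(18) = mex{0,3,2,2,2} = 1
G(19) = mex{0,0,3,2,2} = 1
G(20) = mex{0,0,0,3,2} = 1
G(21) = mex{1,0,0,0,3} = 2
G(22) = mex{1,0,0,0,0} = 2
G(23) = mex{1,1,0,0,0} = 2
G(24) = mex{1,1,1,0,0} = 2
G(25) = mex{2,1,1,1,0} = 3
G(26) = mex{2,1,1,1,1} = 0
G(27) = mex{2,2,1,1,1} = 0
G(n+13) = G(n) holds for n = 0,…,8 (a full window of length max(S) = 9), so the sequence is purely periodic with period 13.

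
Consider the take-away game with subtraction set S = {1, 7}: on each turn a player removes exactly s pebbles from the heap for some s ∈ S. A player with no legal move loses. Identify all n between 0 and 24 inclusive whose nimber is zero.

G(0) = 0
G(1) = mex{0} = 1
G(2) = mex{1} = 0
G(3) = mex{0} = 1
G(4) = mex{1} = 0
G(5) = mex{0} = 1
G(6) = mex{1} = 0
G(7) = mex{0,0} = 1
G(8) = mex{1,1} = 0
G(9) = mex{0,0} = 1
G(10) = mex{1,1} = 0
G(11) = mex{0,0} = 1
G(12) = mex{1,1} = 0
G(13) = mex{0,0} = 1
G(14) = mex{1,1} = 0
G(15) = mex{0,0} = 1
G(16) = mex{1,1} = 0
G(17) = mex{0,0} = 1
G(18) = mex{1,1} = 0
G(19) = mex{0,0} = 1
G(20) = mex{1,1} = 0
G(21) = mex{0,0} = 1
G(22) = mex{1,1} = 0
G(23) = mex{0,0} = 1
G(24) = mex{1,1} = 0
P-positions are exactly the n with G(n) = 0.

0, 2, 4, 6, 8, 10, 12, 14, 16, 18, 20, 22, 24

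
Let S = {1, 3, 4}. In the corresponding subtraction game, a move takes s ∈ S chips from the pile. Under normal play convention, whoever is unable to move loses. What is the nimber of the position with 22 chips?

G(0) = 0
G(1) = mex{0} = 1
G(2) = mex{1} = 0
G(3) = mex{0,0} = 1
G(4) = mex{1,1,0} = 2
G(5) = mex{2,0,1} = 3
G(6) = mex{3,1,0} = 2
G(7) = mex{2,2,1} = 0
G(8) = mex{0,3,2} = 1
G(9) = mex{1,2,3} = 0
G(10) = mex{0,0,2} = 1
G(11) = mex{1,1,0} = 2
G(12) = mex{2,0,1} = 3
G(13) = mex{3,1,0} = 2
G(14) = mex{2,2,1} = 0
G(15) = mex{0,3,2} = 1
G(16) = mex{1,2,3} = 0
G(17) = mex{0,0,2} = 1
G(18) = mex{1,1,0} = 2
G(19) = mex{2,0,1} = 3
G(20) = mex{3,1,0} = 2
G(21) = mex{2,2,1} = 0
G(22) = mex{0,3,2} = 1

1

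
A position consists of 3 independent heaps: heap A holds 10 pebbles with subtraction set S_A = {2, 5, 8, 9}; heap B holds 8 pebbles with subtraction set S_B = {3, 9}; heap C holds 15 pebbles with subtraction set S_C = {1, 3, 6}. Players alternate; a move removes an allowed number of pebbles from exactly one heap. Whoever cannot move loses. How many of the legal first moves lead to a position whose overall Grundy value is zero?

Heap A, S = {2, 5, 8, 9}:
G(0) = 0
G(1) = mex{} = 0
G(2) = mex{0} = 1
G(3) = mex{0} = 1
G(4) = mex{1} = 0
G(5) = mex{1,0} = 2
G(6) = mex{0,0} = 1
G(7) = mex{2,1} = 0
G(8) = mex{1,1,0} = 2
G(9) = mex{0,0,0,0} = 1
G(10) = mex{2,2,1,0} = 3
G_A(10) = 3.
Heap B, S = {3, 9}:
G(0) = 0
G(1) = mex{} = 0
G(2) = mex{} = 0
G(3) = mex{0} = 1
G(4) = mex{0} = 1
G(5) = mex{0} = 1
G(6) = mex{1} = 0
G(7) = mex{1} = 0
G(8) = mex{1} = 0
G_B(8) = 0.
Heap C, S = {1, 3, 6}:
G(0) = 0
G(1) = mex{0} = 1
G(2) = mex{1} = 0
G(3) = mex{0,0} = 1
G(4) = mex{1,1} = 0
G(5) = mex{0,0} = 1
G(6) = mex{1,1,0} = 2
G(7) = mex{2,0,1} = 3
G(8) = mex{3,1,0} = 2
G(9) = mex{2,2,1} = 0
G(10) = mex{0,3,0} = 1
G(11) = mex{1,2,1} = 0
G(12) = mex{0,0,2} = 1
G(13) = mex{1,1,3} = 0
G(14) = mex{0,0,2} = 1
G(15) = mex{1,1,0} = 2
G_C(15) = 2.
Combined Grundy value = 3 ⊕ 0 ⊕ 2 = 1.
A winning move leaves total XOR = 0, i.e. changes one component's Grundy value g to g ⊕ X where X is the current total.
Heap A: need g' = 3⊕1 = 2. Options: 10−2→G=2, 10−5→G=2, 10−8→G=1, 10−9→G=0. Hits: 2.
Heap B: need g' = 0⊕1 = 1. Options: 8−3→G=1. Hits: 1.
Heap C: need g' = 2⊕1 = 3. Options: 15−1→G=1, 15−3→G=1, 15−6→G=0. Hits: 0.

3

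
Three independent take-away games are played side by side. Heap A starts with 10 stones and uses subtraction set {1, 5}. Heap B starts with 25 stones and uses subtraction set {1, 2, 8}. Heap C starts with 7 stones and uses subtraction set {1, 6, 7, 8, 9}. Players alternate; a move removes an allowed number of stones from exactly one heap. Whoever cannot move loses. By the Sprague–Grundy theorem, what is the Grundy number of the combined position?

Heap A, S = {1, 5}:
n :  0  1  2  3  4  5  6  7  8  9 10
G :  0  1  0  1  0  1  0  1  0  1  0
G_A(10) = 0.
Heap B, S = {1, 2, 8}:
n :  0  1  2  3  4  5  6  7  8  9 10 11 12 13 14 15 16 17 18 19 20 21 22 23 24 25
G :  0  1  2  0  1  2  0  1  2  0  1  2  0  1  2  0  1  2  0  1  2  0  1  2  0  1
G_B(25) = 1.
Heap C, S = {1, 6, 7, 8, 9}:
G(0) = 0
G(1) = mex{0} = 1
G(2) = mex{1} = 0
G(3) = mex{0} = 1
G(4) = mex{1} = 0
G(5) = mex{0} = 1
G(6) = mex{1,0} = 2
G(7) = mex{2,1,0} = 3
G_C(7) = 3.
Combined Grundy value = 0 ⊕ 1 ⊕ 3 = 2.

2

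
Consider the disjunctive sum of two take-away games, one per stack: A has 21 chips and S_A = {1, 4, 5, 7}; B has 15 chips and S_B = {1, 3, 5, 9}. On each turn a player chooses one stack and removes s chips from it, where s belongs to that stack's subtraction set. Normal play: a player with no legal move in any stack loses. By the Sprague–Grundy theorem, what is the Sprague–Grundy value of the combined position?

2

Stack A, S = {1, 4, 5, 7}:
n :  0  1  2  3  4  5  6  7  8  9 10 11 12 13 14 15 16 17 18 19 20 21
G :  0  1  0  1  2  3  2  3  0  1  0  1  2  3  2  3  0  1  0  1  2  3
G_A(21) = 3.
Stack B, S = {1, 3, 5, 9}:
G(0) = 0
G(1) = mex{0} = 1
G(2) = mex{1} = 0
G(3) = mex{0,0} = 1
G(4) = mex{1,1} = 0
G(5) = mex{0,0,0} = 1
G(6) = mex{1,1,1} = 0
G(7) = mex{0,0,0} = 1
G(8) = mex{1,1,1} = 0
G(9) = mex{0,0,0,0} = 1
G(10) = mex{1,1,1,1} = 0
G(11) = mex{0,0,0,0} = 1
G(12) = mex{1,1,1,1} = 0
G(13) = mex{0,0,0,0} = 1
G(14) = mex{1,1,1,1} = 0
G(15) = mex{0,0,0,0} = 1
G_B(15) = 1.
Combined Grundy value = 3 ⊕ 1 = 2.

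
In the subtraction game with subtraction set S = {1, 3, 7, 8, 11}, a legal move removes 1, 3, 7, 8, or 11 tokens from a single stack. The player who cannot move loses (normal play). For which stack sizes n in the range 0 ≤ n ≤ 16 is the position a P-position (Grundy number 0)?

n :  0  1  2  3  4  5  6  7  8  9 10 11 12 13 14 15 16
G :  0  1  0  1  0  1  0  1  2  3  2  3  2  3  2  3  0
P-positions are exactly the n with G(n) = 0.

0, 2, 4, 6, 16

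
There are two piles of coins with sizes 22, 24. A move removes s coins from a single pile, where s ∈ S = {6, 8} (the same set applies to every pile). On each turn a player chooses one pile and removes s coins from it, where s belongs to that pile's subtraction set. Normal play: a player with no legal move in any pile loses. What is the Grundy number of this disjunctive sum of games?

All piles use S = {6, 8}:
G(0) = 0
G(1) = mex{} = 0
G(2) = mex{} = 0
G(3) = mex{} = 0
G(4) = mex{} = 0
G(5) = mex{} = 0
G(6) = mex{0} = 1
G(7) = mex{0} = 1
G(8) = mex{0,0} = 1
G(9) = mex{0,0} = 1
G(10) = mex{0,0} = 1
G(11) = mex{0,0} = 1
G(12) = mex{1,0} = 2
G(13) = mex{1,0} = 2
G(14) = mex{1,1} = 0
G(15) = mex{1,1} = 0
G(16) = mex{1,1} = 0
G(17) = mex{1,1} = 0
G(18) = mex{2,1} = 0
G(19) = mex{2,1} = 0
G(20) = mex{0,2} = 1
G(21) = mex{0,2} = 1
G(22) = mex{0,0} = 1
G(23) = mex{0,0} = 1
G(24) = mex{0,0} = 1
Pile A: G(22) = 1.
Pile B: G(24) = 1.
Combined Grundy value = 1 ⊕ 1 = 0.

0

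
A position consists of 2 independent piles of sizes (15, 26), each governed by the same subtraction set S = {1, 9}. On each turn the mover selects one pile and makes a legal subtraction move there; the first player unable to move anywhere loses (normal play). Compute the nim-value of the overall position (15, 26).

1

All piles use S = {1, 9}:
G(0) = 0
G(1) = mex{0} = 1
G(2) = mex{1} = 0
G(3) = mex{0} = 1
G(4) = mex{1} = 0
G(5) = mex{0} = 1
G(6) = mex{1} = 0
G(7) = mex{0} = 1
G(8) = mex{1} = 0
G(9) = mex{0,0} = 1
G(10) = mex{1,1} = 0
G(11) = mex{0,0} = 1
G(12) = mex{1,1} = 0
G(13) = mex{0,0} = 1
G(14) = mex{1,1} = 0
G(15) = mex{0,0} = 1
G(16) = mex{1,1} = 0
G(17) = mex{0,0} = 1
G(18) = mex{1,1} = 0
G(19) = mex{0,0} = 1
G(20) = mex{1,1} = 0
G(21) = mex{0,0} = 1
G(22) = mex{1,1} = 0
G(23) = mex{0,0} = 1
G(24) = mex{1,1} = 0
G(25) = mex{0,0} = 1
G(26) = mex{1,1} = 0
Pile A: G(15) = 1.
Pile B: G(26) = 0.
Combined Grundy value = 1 ⊕ 0 = 1.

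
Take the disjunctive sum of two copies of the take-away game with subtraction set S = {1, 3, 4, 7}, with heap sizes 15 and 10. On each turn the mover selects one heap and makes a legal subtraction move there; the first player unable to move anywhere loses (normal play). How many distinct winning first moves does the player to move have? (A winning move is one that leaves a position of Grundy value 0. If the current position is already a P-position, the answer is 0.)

All heaps use S = {1, 3, 4, 7}:
n :  0  1  2  3  4  5  6  7  8  9 10 11 12 13 14 15
G :  0  1  0  1  2  3  2  3  0  1  0  1  2  3  2  3
Heap A: G(15) = 3.
Heap B: G(10) = 0.
Combined Grundy value = 3 ⊕ 0 = 3.
A winning move leaves total XOR = 0, i.e. changes one component's Grundy value g to g ⊕ X where X is the current total.
Heap A: need g' = 3⊕3 = 0. Options: 15−1→G=2, 15−3→G=2, 15−4→G=1, 15−7→G=0. Hits: 1.
Heap B: need g' = 0⊕3 = 3. Options: 10−1→G=1, 10−3→G=3, 10−4→G=2, 10−7→G=1. Hits: 1.

2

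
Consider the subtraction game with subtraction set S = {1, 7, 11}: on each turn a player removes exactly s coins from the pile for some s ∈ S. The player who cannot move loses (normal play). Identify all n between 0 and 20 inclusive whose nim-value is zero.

0, 2, 4, 6, 8, 10, 12, 14, 16, 18, 20

n :  0  1  2  3  4  5  6  7  8  9 10 11 12 13 14 15 16 17 18 19 20
G :  0  1  0  1  0  1  0  1  0  1  0  1  0  1  0  1  0  1  0  1  0
P-positions are exactly the n with G(n) = 0.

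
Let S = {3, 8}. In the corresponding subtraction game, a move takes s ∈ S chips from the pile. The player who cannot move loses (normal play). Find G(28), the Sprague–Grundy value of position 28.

G(0) = 0
G(1) = mex{} = 0
G(2) = mex{} = 0
G(3) = mex{0} = 1
G(4) = mex{0} = 1
G(5) = mex{0} = 1
G(6) = mex{1} = 0
G(7) = mex{1} = 0
G(8) = mex{1,0} = 2
G(9) = mex{0,0} = 1
G(10) = mex{0,0} = 1
G(11) = mex{2,1} = 0
G(12) = mex{1,1} = 0
G(13) = mex{1,1} = 0
G(14) = mex{0,0} = 1
G(15) = mex{0,0} = 1
G(16) = mex{0,2} = 1
G(17) = mex{1,1} = 0
G(18) = mex{1,1} = 0
G(19) = mex{1,0} = 2
G(20) = mex{0,0} = 1
G(21) = mex{0,0} = 1
G(22) = mex{2,1} = 0
G(23) = mex{1,1} = 0
G(24) = mex{1,1} = 0
G(25) = mex{0,0} = 1
G(26) = mex{0,0} = 1
G(27) = mex{0,2} = 1
G(28) = mex{1,1} = 0

0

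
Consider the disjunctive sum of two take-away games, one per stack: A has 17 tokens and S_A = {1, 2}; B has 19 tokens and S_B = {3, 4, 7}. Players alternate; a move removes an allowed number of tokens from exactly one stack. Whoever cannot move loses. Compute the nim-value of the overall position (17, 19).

Stack A, S = {1, 2}:
n :  0  1  2  3  4  5  6  7  8  9 10 11 12 13 14 15 16 17
G :  0  1  2  0  1  2  0  1  2  0  1  2  0  1  2  0  1  2
G_A(17) = 2.
Stack B, S = {3, 4, 7}:
G(0) = 0
G(1) = mex{} = 0
G(2) = mex{} = 0
G(3) = mex{0} = 1
G(4) = mex{0,0} = 1
G(5) = mex{0,0} = 1
G(6) = mex{1,0} = 2
G(7) = mex{1,1,0} = 2
G(8) = mex{1,1,0} = 2
G(9) = mex{2,1,0} = 3
G(10) = mex{2,2,1} = 0
G(11) = mex{2,2,1} = 0
G(12) = mex{3,2,1} = 0
G(13) = mex{0,3,2} = 1
G(14) = mex{0,0,2} = 1
G(15) = mex{0,0,2} = 1
G(16) = mex{1,0,3} = 2
G(17) = mex{1,1,0} = 2
G(18) = mex{1,1,0} = 2
G(19) = mex{2,1,0} = 3
G_B(19) = 3.
Combined Grundy value = 2 ⊕ 3 = 1.

1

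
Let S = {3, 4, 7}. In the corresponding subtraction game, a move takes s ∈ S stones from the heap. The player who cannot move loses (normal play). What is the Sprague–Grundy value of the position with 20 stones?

0

n :  0  1  2  3  4  5  6  7  8  9 10 11 12 13 14 15 16 17 18 19 20
G :  0  0  0  1  1  1  2  2  2  3  0  0  0  1  1  1  2  2  2  3  0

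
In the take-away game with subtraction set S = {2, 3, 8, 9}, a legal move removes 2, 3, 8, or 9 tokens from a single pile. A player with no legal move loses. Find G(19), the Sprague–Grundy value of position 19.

n :  0  1  2  3  4  5  6  7  8  9 10 11 12 13 14 15 16 17 18 19
G :  0  0  1  1  2  0  0  1  1  2  2  0  0  1  1  2  0  0  1  1

1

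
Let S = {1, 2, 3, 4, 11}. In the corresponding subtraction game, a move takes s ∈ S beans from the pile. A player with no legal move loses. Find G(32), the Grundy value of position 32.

2

G(0) = 0
G(1) = mex{0} = 1
G(2) = mex{1,0} = 2
G(3) = mex{2,1,0} = 3
G(4) = mex{3,2,1,0} = 4
G(5) = mex{4,3,2,1} = 0
G(6) = mex{0,4,3,2} = 1
G(7) = mex{1,0,4,3} = 2
G(8) = mex{2,1,0,4} = 3
G(9) = mex{3,2,1,0} = 4
G(10) = mex{4,3,2,1} = 0
G(11) = mex{0,4,3,2,0} = 1
G(12) = mex{1,0,4,3,1} = 2
G(13) = mex{2,1,0,4,2} = 3
G(14) = mex{3,2,1,0,3} = 4
G(15) = mex{4,3,2,1,4} = 0
G(16) = mex{0,4,3,2,0} = 1
G(17) = mex{1,0,4,3,1} = 2
G(18) = mex{2,1,0,4,2} = 3
G(19) = mex{3,2,1,0,3} = 4
G(20) = mex{4,3,2,1,4} = 0
G(21) = mex{0,4,3,2,0} = 1
G(22) = mex{1,0,4,3,1} = 2
G(23) = mex{2,1,0,4,2} = 3
G(24) = mex{3,2,1,0,3} = 4
G(25) = mex{4,3,2,1,4} = 0
G(26) = mex{0,4,3,2,0} = 1
G(27) = mex{1,0,4,3,1} = 2
G(28) = mex{2,1,0,4,2} = 3
G(29) = mex{3,2,1,0,3} = 4
G(30) = mex{4,3,2,1,4} = 0
G(31) = mex{0,4,3,2,0} = 1
G(32) = mex{1,0,4,3,1} = 2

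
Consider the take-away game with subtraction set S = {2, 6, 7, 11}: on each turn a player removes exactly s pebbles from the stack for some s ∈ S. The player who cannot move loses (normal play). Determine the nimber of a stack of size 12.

2

G(0) = 0
G(1) = mex{} = 0
G(2) = mex{0} = 1
G(3) = mex{0} = 1
G(4) = mex{1} = 0
G(5) = mex{1} = 0
G(6) = mex{0,0} = 1
G(7) = mex{0,0,0} = 1
G(8) = mex{1,1,0} = 2
G(9) = mex{1,1,1} = 0
G(10) = mex{2,0,1} = 3
G(11) = mex{0,0,0,0} = 1
G(12) = mex{3,1,0,0} = 2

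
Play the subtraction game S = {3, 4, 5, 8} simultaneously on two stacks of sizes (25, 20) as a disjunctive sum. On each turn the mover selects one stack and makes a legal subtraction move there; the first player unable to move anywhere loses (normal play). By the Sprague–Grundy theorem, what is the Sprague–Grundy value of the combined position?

2

All stacks use S = {3, 4, 5, 8}:
n :  0  1  2  3  4  5  6  7  8  9 10 11 12 13 14 15 16 17 18 19 20 21 22 23 24 25
G :  0  0  0  1  1  1  2  2  2  3  3  0  0  0  1  1  1  2  2  2  3  3  0  0  0  1
Stack A: G(25) = 1.
Stack B: G(20) = 3.
Combined Grundy value = 1 ⊕ 3 = 2.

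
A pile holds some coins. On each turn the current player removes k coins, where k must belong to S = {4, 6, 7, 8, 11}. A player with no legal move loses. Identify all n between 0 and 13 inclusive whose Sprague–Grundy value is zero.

n :  0  1  2  3  4  5  6  7  8  9 10 11 12 13
G :  0  0  0  0  1  1  1  1  2  2  2  2  3  3
P-positions are exactly the n with G(n) = 0.

0, 1, 2, 3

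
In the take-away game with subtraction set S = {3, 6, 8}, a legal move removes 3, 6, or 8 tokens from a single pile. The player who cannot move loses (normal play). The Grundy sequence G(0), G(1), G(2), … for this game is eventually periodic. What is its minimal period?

G(0) = 0
G(1) = mex{} = 0
G(2) = mex{} = 0
G(3) = mex{0} = 1
G(4) = mex{0} = 1
G(5) = mex{0} = 1
G(6) = mex{1,0} = 2
G(7) = mex{1,0} = 2
G(8) = mex{1,0,0} = 2
G(9) = mex{2,1,0} = 3
G(10) = mex{2,1,0} = 3
G(11) = mex{2,1,1} = 0
G(12) = mex{3,2,1} = 0
G(13) = mex{3,2,1} = 0
G(14) = mex{0,2,2} = 1
G(15) = mex{0,3,2} = 1
G(16) = mex{0,3,2} = 1
G(17) = mex{1,0,3} = 2
G(18) = mex{1,0,3} = 2
G(19) = mex{1,0,0} = 2
G(20) = mex{2,1,0} = 3
G(21) = mex{2,1,0} = 3
G(22) = mex{2,1,1} = 0
G(23) = mex{3,2,1} = 0
G(n+11) = G(n) holds for n = 0,…,7 (a full window of length max(S) = 8), so the sequence is purely periodic with period 11.

11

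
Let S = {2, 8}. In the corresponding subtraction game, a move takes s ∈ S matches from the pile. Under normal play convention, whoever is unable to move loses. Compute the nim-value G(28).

G(0) = 0
G(1) = mex{} = 0
G(2) = mex{0} = 1
G(3) = mex{0} = 1
G(4) = mex{1} = 0
G(5) = mex{1} = 0
G(6) = mex{0} = 1
G(7) = mex{0} = 1
G(8) = mex{1,0} = 2
G(9) = mex{1,0} = 2
G(10) = mex{2,1} = 0
G(11) = mex{2,1} = 0
G(12) = mex{0,0} = 1
G(13) = mex{0,0} = 1
G(14) = mex{1,1} = 0
G(15) = mex{1,1} = 0
G(16) = mex{0,2} = 1
G(17) = mex{0,2} = 1
G(18) = mex{1,0} = 2
G(19) = mex{1,0} = 2
G(20) = mex{2,1} = 0
G(21) = mex{2,1} = 0
G(22) = mex{0,0} = 1
G(23) = mex{0,0} = 1
G(24) = mex{1,1} = 0
G(25) = mex{1,1} = 0
G(26) = mex{0,2} = 1
G(27) = mex{0,2} = 1
G(28) = mex{1,0} = 2

2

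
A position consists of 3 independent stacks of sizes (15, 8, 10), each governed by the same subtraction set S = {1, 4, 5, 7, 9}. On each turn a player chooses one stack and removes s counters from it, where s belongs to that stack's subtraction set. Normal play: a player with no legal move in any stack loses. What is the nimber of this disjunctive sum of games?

3

All stacks use S = {1, 4, 5, 7, 9}:
n :  0  1  2  3  4  5  6  7  8  9 10 11 12 13 14 15
G :  0  1  0  1  2  3  2  3  0  1  0  1  2  3  2  3
Stack A: G(15) = 3.
Stack B: G(8) = 0.
Stack C: G(10) = 0.
Combined Grundy value = 3 ⊕ 0 ⊕ 0 = 3.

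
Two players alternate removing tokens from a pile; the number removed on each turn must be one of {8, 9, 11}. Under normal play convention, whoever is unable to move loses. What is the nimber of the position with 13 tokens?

1

G(0) = 0
G(1) = mex{} = 0
G(2) = mex{} = 0
G(3) = mex{} = 0
G(4) = mex{} = 0
G(5) = mex{} = 0
G(6) = mex{} = 0
G(7) = mex{} = 0
G(8) = mex{0} = 1
G(9) = mex{0,0} = 1
G(10) = mex{0,0} = 1
G(11) = mex{0,0,0} = 1
G(12) = mex{0,0,0} = 1
G(13) = mex{0,0,0} = 1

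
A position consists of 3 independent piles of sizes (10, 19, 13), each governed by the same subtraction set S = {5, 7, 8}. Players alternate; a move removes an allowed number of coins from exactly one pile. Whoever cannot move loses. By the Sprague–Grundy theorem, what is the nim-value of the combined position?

3

All piles use S = {5, 7, 8}:
G(0) = 0
G(1) = mex{} = 0
G(2) = mex{} = 0
G(3) = mex{} = 0
G(4) = mex{} = 0
G(5) = mex{0} = 1
G(6) = mex{0} = 1
G(7) = mex{0,0} = 1
G(8) = mex{0,0,0} = 1
G(9) = mex{0,0,0} = 1
G(10) = mex{1,0,0} = 2
G(11) = mex{1,0,0} = 2
G(12) = mex{1,1,0} = 2
G(13) = mex{1,1,1} = 0
G(14) = mex{1,1,1} = 0
G(15) = mex{2,1,1} = 0
G(16) = mex{2,1,1} = 0
G(17) = mex{2,2,1} = 0
G(18) = mex{0,2,2} = 1
G(19) = mex{0,2,2} = 1
Pile A: G(10) = 2.
Pile B: G(19) = 1.
Pile C: G(13) = 0.
Combined Grundy value = 2 ⊕ 1 ⊕ 0 = 3.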